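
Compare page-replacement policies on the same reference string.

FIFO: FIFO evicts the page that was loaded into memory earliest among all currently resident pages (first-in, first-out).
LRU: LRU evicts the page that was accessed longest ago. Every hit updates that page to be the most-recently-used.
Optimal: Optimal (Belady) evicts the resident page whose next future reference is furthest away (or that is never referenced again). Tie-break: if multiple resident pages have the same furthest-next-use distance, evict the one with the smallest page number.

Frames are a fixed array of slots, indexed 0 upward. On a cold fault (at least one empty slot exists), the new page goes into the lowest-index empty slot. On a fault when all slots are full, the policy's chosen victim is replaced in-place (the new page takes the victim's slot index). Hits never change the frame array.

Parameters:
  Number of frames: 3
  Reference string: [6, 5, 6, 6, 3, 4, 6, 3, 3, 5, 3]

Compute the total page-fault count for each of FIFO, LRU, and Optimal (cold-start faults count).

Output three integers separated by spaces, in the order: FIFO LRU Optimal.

Answer: 7 5 5

Derivation:
--- FIFO ---
  step 0: ref 6 -> FAULT, frames=[6,-,-] (faults so far: 1)
  step 1: ref 5 -> FAULT, frames=[6,5,-] (faults so far: 2)
  step 2: ref 6 -> HIT, frames=[6,5,-] (faults so far: 2)
  step 3: ref 6 -> HIT, frames=[6,5,-] (faults so far: 2)
  step 4: ref 3 -> FAULT, frames=[6,5,3] (faults so far: 3)
  step 5: ref 4 -> FAULT, evict 6, frames=[4,5,3] (faults so far: 4)
  step 6: ref 6 -> FAULT, evict 5, frames=[4,6,3] (faults so far: 5)
  step 7: ref 3 -> HIT, frames=[4,6,3] (faults so far: 5)
  step 8: ref 3 -> HIT, frames=[4,6,3] (faults so far: 5)
  step 9: ref 5 -> FAULT, evict 3, frames=[4,6,5] (faults so far: 6)
  step 10: ref 3 -> FAULT, evict 4, frames=[3,6,5] (faults so far: 7)
  FIFO total faults: 7
--- LRU ---
  step 0: ref 6 -> FAULT, frames=[6,-,-] (faults so far: 1)
  step 1: ref 5 -> FAULT, frames=[6,5,-] (faults so far: 2)
  step 2: ref 6 -> HIT, frames=[6,5,-] (faults so far: 2)
  step 3: ref 6 -> HIT, frames=[6,5,-] (faults so far: 2)
  step 4: ref 3 -> FAULT, frames=[6,5,3] (faults so far: 3)
  step 5: ref 4 -> FAULT, evict 5, frames=[6,4,3] (faults so far: 4)
  step 6: ref 6 -> HIT, frames=[6,4,3] (faults so far: 4)
  step 7: ref 3 -> HIT, frames=[6,4,3] (faults so far: 4)
  step 8: ref 3 -> HIT, frames=[6,4,3] (faults so far: 4)
  step 9: ref 5 -> FAULT, evict 4, frames=[6,5,3] (faults so far: 5)
  step 10: ref 3 -> HIT, frames=[6,5,3] (faults so far: 5)
  LRU total faults: 5
--- Optimal ---
  step 0: ref 6 -> FAULT, frames=[6,-,-] (faults so far: 1)
  step 1: ref 5 -> FAULT, frames=[6,5,-] (faults so far: 2)
  step 2: ref 6 -> HIT, frames=[6,5,-] (faults so far: 2)
  step 3: ref 6 -> HIT, frames=[6,5,-] (faults so far: 2)
  step 4: ref 3 -> FAULT, frames=[6,5,3] (faults so far: 3)
  step 5: ref 4 -> FAULT, evict 5, frames=[6,4,3] (faults so far: 4)
  step 6: ref 6 -> HIT, frames=[6,4,3] (faults so far: 4)
  step 7: ref 3 -> HIT, frames=[6,4,3] (faults so far: 4)
  step 8: ref 3 -> HIT, frames=[6,4,3] (faults so far: 4)
  step 9: ref 5 -> FAULT, evict 4, frames=[6,5,3] (faults so far: 5)
  step 10: ref 3 -> HIT, frames=[6,5,3] (faults so far: 5)
  Optimal total faults: 5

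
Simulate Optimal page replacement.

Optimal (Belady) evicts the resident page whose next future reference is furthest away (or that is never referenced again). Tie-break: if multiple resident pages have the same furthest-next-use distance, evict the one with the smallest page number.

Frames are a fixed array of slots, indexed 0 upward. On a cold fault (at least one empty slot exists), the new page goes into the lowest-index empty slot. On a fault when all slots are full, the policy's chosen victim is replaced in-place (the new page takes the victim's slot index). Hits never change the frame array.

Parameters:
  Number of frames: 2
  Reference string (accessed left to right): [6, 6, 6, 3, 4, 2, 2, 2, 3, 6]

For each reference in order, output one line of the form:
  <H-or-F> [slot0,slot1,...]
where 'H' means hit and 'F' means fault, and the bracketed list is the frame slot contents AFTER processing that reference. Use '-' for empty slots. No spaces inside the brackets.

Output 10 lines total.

F [6,-]
H [6,-]
H [6,-]
F [6,3]
F [4,3]
F [2,3]
H [2,3]
H [2,3]
H [2,3]
F [6,3]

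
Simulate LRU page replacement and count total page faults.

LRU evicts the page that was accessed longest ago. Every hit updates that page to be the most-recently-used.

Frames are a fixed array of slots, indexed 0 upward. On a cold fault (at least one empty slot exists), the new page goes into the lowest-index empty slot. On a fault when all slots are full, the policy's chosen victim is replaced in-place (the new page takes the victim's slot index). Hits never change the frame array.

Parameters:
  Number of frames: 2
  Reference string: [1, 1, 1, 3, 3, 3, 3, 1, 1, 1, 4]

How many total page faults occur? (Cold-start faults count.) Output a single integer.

Step 0: ref 1 → FAULT, frames=[1,-]
Step 1: ref 1 → HIT, frames=[1,-]
Step 2: ref 1 → HIT, frames=[1,-]
Step 3: ref 3 → FAULT, frames=[1,3]
Step 4: ref 3 → HIT, frames=[1,3]
Step 5: ref 3 → HIT, frames=[1,3]
Step 6: ref 3 → HIT, frames=[1,3]
Step 7: ref 1 → HIT, frames=[1,3]
Step 8: ref 1 → HIT, frames=[1,3]
Step 9: ref 1 → HIT, frames=[1,3]
Step 10: ref 4 → FAULT (evict 3), frames=[1,4]
Total faults: 3

Answer: 3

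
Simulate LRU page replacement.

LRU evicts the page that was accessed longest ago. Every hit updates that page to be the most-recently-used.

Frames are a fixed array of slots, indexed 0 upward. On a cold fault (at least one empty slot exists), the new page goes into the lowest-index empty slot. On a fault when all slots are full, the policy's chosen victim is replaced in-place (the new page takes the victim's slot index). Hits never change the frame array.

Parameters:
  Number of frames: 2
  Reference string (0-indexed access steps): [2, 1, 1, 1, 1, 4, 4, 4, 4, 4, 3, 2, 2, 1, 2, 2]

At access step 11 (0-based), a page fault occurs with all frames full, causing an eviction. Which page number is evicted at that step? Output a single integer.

Answer: 4

Derivation:
Step 0: ref 2 -> FAULT, frames=[2,-]
Step 1: ref 1 -> FAULT, frames=[2,1]
Step 2: ref 1 -> HIT, frames=[2,1]
Step 3: ref 1 -> HIT, frames=[2,1]
Step 4: ref 1 -> HIT, frames=[2,1]
Step 5: ref 4 -> FAULT, evict 2, frames=[4,1]
Step 6: ref 4 -> HIT, frames=[4,1]
Step 7: ref 4 -> HIT, frames=[4,1]
Step 8: ref 4 -> HIT, frames=[4,1]
Step 9: ref 4 -> HIT, frames=[4,1]
Step 10: ref 3 -> FAULT, evict 1, frames=[4,3]
Step 11: ref 2 -> FAULT, evict 4, frames=[2,3]
At step 11: evicted page 4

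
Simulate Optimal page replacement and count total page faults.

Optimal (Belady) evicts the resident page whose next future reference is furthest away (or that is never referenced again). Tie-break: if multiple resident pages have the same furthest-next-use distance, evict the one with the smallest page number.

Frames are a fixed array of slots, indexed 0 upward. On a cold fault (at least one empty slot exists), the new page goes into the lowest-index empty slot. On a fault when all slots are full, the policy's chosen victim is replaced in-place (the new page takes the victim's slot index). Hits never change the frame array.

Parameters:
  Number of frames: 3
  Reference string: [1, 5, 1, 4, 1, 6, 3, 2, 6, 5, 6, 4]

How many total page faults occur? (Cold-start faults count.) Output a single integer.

Answer: 7

Derivation:
Step 0: ref 1 → FAULT, frames=[1,-,-]
Step 1: ref 5 → FAULT, frames=[1,5,-]
Step 2: ref 1 → HIT, frames=[1,5,-]
Step 3: ref 4 → FAULT, frames=[1,5,4]
Step 4: ref 1 → HIT, frames=[1,5,4]
Step 5: ref 6 → FAULT (evict 1), frames=[6,5,4]
Step 6: ref 3 → FAULT (evict 4), frames=[6,5,3]
Step 7: ref 2 → FAULT (evict 3), frames=[6,5,2]
Step 8: ref 6 → HIT, frames=[6,5,2]
Step 9: ref 5 → HIT, frames=[6,5,2]
Step 10: ref 6 → HIT, frames=[6,5,2]
Step 11: ref 4 → FAULT (evict 2), frames=[6,5,4]
Total faults: 7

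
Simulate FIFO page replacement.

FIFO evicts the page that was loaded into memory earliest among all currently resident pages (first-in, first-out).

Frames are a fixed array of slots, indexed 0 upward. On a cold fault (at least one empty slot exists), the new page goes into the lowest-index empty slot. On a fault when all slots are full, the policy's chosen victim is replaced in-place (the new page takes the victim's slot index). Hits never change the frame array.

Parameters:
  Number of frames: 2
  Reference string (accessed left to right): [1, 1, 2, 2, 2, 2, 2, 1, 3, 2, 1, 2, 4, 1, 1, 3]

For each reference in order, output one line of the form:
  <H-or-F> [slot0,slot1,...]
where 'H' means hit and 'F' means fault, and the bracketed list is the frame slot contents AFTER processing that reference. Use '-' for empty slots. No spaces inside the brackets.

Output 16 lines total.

F [1,-]
H [1,-]
F [1,2]
H [1,2]
H [1,2]
H [1,2]
H [1,2]
H [1,2]
F [3,2]
H [3,2]
F [3,1]
F [2,1]
F [2,4]
F [1,4]
H [1,4]
F [1,3]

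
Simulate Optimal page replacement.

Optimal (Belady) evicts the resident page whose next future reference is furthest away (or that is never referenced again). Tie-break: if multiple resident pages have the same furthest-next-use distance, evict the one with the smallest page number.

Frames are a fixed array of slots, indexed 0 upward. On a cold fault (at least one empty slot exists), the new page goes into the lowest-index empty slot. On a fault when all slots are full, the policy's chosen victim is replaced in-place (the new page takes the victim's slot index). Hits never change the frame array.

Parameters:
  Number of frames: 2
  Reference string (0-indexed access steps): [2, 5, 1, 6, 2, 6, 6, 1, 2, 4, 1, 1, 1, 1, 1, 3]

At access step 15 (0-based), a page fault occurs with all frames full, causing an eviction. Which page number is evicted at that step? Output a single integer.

Step 0: ref 2 -> FAULT, frames=[2,-]
Step 1: ref 5 -> FAULT, frames=[2,5]
Step 2: ref 1 -> FAULT, evict 5, frames=[2,1]
Step 3: ref 6 -> FAULT, evict 1, frames=[2,6]
Step 4: ref 2 -> HIT, frames=[2,6]
Step 5: ref 6 -> HIT, frames=[2,6]
Step 6: ref 6 -> HIT, frames=[2,6]
Step 7: ref 1 -> FAULT, evict 6, frames=[2,1]
Step 8: ref 2 -> HIT, frames=[2,1]
Step 9: ref 4 -> FAULT, evict 2, frames=[4,1]
Step 10: ref 1 -> HIT, frames=[4,1]
Step 11: ref 1 -> HIT, frames=[4,1]
Step 12: ref 1 -> HIT, frames=[4,1]
Step 13: ref 1 -> HIT, frames=[4,1]
Step 14: ref 1 -> HIT, frames=[4,1]
Step 15: ref 3 -> FAULT, evict 1, frames=[4,3]
At step 15: evicted page 1

Answer: 1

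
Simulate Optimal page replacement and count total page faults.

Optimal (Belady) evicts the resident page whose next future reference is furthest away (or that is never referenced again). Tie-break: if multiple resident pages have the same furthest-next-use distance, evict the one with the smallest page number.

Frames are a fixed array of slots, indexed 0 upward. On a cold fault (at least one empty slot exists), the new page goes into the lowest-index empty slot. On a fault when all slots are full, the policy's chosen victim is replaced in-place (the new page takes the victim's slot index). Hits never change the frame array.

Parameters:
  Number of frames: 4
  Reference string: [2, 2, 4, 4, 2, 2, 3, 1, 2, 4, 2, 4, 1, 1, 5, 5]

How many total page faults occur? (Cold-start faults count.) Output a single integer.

Step 0: ref 2 → FAULT, frames=[2,-,-,-]
Step 1: ref 2 → HIT, frames=[2,-,-,-]
Step 2: ref 4 → FAULT, frames=[2,4,-,-]
Step 3: ref 4 → HIT, frames=[2,4,-,-]
Step 4: ref 2 → HIT, frames=[2,4,-,-]
Step 5: ref 2 → HIT, frames=[2,4,-,-]
Step 6: ref 3 → FAULT, frames=[2,4,3,-]
Step 7: ref 1 → FAULT, frames=[2,4,3,1]
Step 8: ref 2 → HIT, frames=[2,4,3,1]
Step 9: ref 4 → HIT, frames=[2,4,3,1]
Step 10: ref 2 → HIT, frames=[2,4,3,1]
Step 11: ref 4 → HIT, frames=[2,4,3,1]
Step 12: ref 1 → HIT, frames=[2,4,3,1]
Step 13: ref 1 → HIT, frames=[2,4,3,1]
Step 14: ref 5 → FAULT (evict 1), frames=[2,4,3,5]
Step 15: ref 5 → HIT, frames=[2,4,3,5]
Total faults: 5

Answer: 5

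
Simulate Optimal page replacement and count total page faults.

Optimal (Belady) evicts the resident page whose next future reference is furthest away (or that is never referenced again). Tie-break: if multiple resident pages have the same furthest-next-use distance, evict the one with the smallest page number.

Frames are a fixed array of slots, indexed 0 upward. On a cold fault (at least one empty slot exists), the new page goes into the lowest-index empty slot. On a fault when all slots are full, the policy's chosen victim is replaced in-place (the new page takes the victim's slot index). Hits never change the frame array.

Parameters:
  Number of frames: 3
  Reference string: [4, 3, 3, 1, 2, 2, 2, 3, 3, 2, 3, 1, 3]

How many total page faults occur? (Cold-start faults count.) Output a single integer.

Step 0: ref 4 → FAULT, frames=[4,-,-]
Step 1: ref 3 → FAULT, frames=[4,3,-]
Step 2: ref 3 → HIT, frames=[4,3,-]
Step 3: ref 1 → FAULT, frames=[4,3,1]
Step 4: ref 2 → FAULT (evict 4), frames=[2,3,1]
Step 5: ref 2 → HIT, frames=[2,3,1]
Step 6: ref 2 → HIT, frames=[2,3,1]
Step 7: ref 3 → HIT, frames=[2,3,1]
Step 8: ref 3 → HIT, frames=[2,3,1]
Step 9: ref 2 → HIT, frames=[2,3,1]
Step 10: ref 3 → HIT, frames=[2,3,1]
Step 11: ref 1 → HIT, frames=[2,3,1]
Step 12: ref 3 → HIT, frames=[2,3,1]
Total faults: 4

Answer: 4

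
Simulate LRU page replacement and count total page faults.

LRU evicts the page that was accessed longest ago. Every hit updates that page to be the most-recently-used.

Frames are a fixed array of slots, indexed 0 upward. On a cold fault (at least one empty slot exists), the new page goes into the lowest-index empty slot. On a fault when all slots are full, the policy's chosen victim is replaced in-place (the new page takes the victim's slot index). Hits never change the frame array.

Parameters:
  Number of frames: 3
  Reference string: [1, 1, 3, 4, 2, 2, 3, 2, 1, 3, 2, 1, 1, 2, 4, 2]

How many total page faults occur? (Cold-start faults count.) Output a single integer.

Step 0: ref 1 → FAULT, frames=[1,-,-]
Step 1: ref 1 → HIT, frames=[1,-,-]
Step 2: ref 3 → FAULT, frames=[1,3,-]
Step 3: ref 4 → FAULT, frames=[1,3,4]
Step 4: ref 2 → FAULT (evict 1), frames=[2,3,4]
Step 5: ref 2 → HIT, frames=[2,3,4]
Step 6: ref 3 → HIT, frames=[2,3,4]
Step 7: ref 2 → HIT, frames=[2,3,4]
Step 8: ref 1 → FAULT (evict 4), frames=[2,3,1]
Step 9: ref 3 → HIT, frames=[2,3,1]
Step 10: ref 2 → HIT, frames=[2,3,1]
Step 11: ref 1 → HIT, frames=[2,3,1]
Step 12: ref 1 → HIT, frames=[2,3,1]
Step 13: ref 2 → HIT, frames=[2,3,1]
Step 14: ref 4 → FAULT (evict 3), frames=[2,4,1]
Step 15: ref 2 → HIT, frames=[2,4,1]
Total faults: 6

Answer: 6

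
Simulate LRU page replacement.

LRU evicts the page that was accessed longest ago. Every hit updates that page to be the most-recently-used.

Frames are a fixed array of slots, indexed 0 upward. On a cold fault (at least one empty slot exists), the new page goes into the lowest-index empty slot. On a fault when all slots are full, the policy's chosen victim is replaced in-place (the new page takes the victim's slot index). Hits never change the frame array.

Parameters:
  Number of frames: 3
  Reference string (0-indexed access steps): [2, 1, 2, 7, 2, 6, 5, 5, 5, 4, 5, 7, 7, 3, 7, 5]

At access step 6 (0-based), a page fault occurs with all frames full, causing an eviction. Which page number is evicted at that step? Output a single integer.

Step 0: ref 2 -> FAULT, frames=[2,-,-]
Step 1: ref 1 -> FAULT, frames=[2,1,-]
Step 2: ref 2 -> HIT, frames=[2,1,-]
Step 3: ref 7 -> FAULT, frames=[2,1,7]
Step 4: ref 2 -> HIT, frames=[2,1,7]
Step 5: ref 6 -> FAULT, evict 1, frames=[2,6,7]
Step 6: ref 5 -> FAULT, evict 7, frames=[2,6,5]
At step 6: evicted page 7

Answer: 7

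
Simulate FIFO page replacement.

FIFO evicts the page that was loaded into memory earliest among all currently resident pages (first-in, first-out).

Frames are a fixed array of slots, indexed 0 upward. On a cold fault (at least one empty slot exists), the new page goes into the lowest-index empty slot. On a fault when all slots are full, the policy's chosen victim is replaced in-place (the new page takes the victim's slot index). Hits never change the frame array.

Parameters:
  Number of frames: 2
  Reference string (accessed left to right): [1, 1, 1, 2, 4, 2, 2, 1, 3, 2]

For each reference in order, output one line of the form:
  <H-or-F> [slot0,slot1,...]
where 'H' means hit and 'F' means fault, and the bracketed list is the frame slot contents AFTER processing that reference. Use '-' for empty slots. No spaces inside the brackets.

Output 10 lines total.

F [1,-]
H [1,-]
H [1,-]
F [1,2]
F [4,2]
H [4,2]
H [4,2]
F [4,1]
F [3,1]
F [3,2]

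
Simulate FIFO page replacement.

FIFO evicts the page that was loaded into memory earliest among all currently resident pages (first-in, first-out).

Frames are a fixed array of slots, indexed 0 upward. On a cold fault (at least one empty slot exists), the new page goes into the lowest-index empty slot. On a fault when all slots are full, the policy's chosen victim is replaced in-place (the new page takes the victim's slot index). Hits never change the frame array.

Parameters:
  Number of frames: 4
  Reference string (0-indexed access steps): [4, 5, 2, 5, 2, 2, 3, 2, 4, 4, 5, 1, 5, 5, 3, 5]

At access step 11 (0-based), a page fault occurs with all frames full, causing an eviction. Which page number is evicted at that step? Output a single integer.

Answer: 4

Derivation:
Step 0: ref 4 -> FAULT, frames=[4,-,-,-]
Step 1: ref 5 -> FAULT, frames=[4,5,-,-]
Step 2: ref 2 -> FAULT, frames=[4,5,2,-]
Step 3: ref 5 -> HIT, frames=[4,5,2,-]
Step 4: ref 2 -> HIT, frames=[4,5,2,-]
Step 5: ref 2 -> HIT, frames=[4,5,2,-]
Step 6: ref 3 -> FAULT, frames=[4,5,2,3]
Step 7: ref 2 -> HIT, frames=[4,5,2,3]
Step 8: ref 4 -> HIT, frames=[4,5,2,3]
Step 9: ref 4 -> HIT, frames=[4,5,2,3]
Step 10: ref 5 -> HIT, frames=[4,5,2,3]
Step 11: ref 1 -> FAULT, evict 4, frames=[1,5,2,3]
At step 11: evicted page 4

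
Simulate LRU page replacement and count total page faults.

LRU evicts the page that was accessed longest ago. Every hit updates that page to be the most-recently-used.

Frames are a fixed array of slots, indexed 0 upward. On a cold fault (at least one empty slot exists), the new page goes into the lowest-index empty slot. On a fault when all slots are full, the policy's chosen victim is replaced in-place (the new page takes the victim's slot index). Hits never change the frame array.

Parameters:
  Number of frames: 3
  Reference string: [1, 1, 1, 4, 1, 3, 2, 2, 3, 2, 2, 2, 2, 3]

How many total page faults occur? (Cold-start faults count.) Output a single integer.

Step 0: ref 1 → FAULT, frames=[1,-,-]
Step 1: ref 1 → HIT, frames=[1,-,-]
Step 2: ref 1 → HIT, frames=[1,-,-]
Step 3: ref 4 → FAULT, frames=[1,4,-]
Step 4: ref 1 → HIT, frames=[1,4,-]
Step 5: ref 3 → FAULT, frames=[1,4,3]
Step 6: ref 2 → FAULT (evict 4), frames=[1,2,3]
Step 7: ref 2 → HIT, frames=[1,2,3]
Step 8: ref 3 → HIT, frames=[1,2,3]
Step 9: ref 2 → HIT, frames=[1,2,3]
Step 10: ref 2 → HIT, frames=[1,2,3]
Step 11: ref 2 → HIT, frames=[1,2,3]
Step 12: ref 2 → HIT, frames=[1,2,3]
Step 13: ref 3 → HIT, frames=[1,2,3]
Total faults: 4

Answer: 4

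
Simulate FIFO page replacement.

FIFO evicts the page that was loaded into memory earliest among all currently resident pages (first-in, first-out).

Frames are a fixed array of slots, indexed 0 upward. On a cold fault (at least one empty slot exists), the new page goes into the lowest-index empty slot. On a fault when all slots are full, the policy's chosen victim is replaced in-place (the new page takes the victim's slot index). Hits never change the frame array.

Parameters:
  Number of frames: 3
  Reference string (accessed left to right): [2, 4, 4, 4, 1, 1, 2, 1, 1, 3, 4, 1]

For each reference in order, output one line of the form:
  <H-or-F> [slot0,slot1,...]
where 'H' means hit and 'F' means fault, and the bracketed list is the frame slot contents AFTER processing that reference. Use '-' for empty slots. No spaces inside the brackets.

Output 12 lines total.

F [2,-,-]
F [2,4,-]
H [2,4,-]
H [2,4,-]
F [2,4,1]
H [2,4,1]
H [2,4,1]
H [2,4,1]
H [2,4,1]
F [3,4,1]
H [3,4,1]
H [3,4,1]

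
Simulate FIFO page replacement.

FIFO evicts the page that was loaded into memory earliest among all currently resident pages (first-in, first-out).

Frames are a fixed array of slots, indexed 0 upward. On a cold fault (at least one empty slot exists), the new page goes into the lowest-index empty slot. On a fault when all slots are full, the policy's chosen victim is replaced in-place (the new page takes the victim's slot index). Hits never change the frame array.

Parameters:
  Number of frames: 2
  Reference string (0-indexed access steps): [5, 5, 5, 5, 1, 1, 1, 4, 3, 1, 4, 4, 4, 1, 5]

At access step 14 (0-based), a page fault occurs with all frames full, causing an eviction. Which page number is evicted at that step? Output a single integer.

Step 0: ref 5 -> FAULT, frames=[5,-]
Step 1: ref 5 -> HIT, frames=[5,-]
Step 2: ref 5 -> HIT, frames=[5,-]
Step 3: ref 5 -> HIT, frames=[5,-]
Step 4: ref 1 -> FAULT, frames=[5,1]
Step 5: ref 1 -> HIT, frames=[5,1]
Step 6: ref 1 -> HIT, frames=[5,1]
Step 7: ref 4 -> FAULT, evict 5, frames=[4,1]
Step 8: ref 3 -> FAULT, evict 1, frames=[4,3]
Step 9: ref 1 -> FAULT, evict 4, frames=[1,3]
Step 10: ref 4 -> FAULT, evict 3, frames=[1,4]
Step 11: ref 4 -> HIT, frames=[1,4]
Step 12: ref 4 -> HIT, frames=[1,4]
Step 13: ref 1 -> HIT, frames=[1,4]
Step 14: ref 5 -> FAULT, evict 1, frames=[5,4]
At step 14: evicted page 1

Answer: 1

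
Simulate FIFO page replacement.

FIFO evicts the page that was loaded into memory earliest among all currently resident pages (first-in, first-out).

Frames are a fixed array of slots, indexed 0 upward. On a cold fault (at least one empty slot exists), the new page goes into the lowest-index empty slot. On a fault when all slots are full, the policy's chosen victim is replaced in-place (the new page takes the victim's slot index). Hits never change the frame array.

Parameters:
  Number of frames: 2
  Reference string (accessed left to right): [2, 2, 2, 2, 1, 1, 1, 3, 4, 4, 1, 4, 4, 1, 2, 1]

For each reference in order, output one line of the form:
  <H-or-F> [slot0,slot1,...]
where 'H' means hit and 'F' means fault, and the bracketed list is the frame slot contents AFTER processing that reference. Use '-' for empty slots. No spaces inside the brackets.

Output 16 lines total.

F [2,-]
H [2,-]
H [2,-]
H [2,-]
F [2,1]
H [2,1]
H [2,1]
F [3,1]
F [3,4]
H [3,4]
F [1,4]
H [1,4]
H [1,4]
H [1,4]
F [1,2]
H [1,2]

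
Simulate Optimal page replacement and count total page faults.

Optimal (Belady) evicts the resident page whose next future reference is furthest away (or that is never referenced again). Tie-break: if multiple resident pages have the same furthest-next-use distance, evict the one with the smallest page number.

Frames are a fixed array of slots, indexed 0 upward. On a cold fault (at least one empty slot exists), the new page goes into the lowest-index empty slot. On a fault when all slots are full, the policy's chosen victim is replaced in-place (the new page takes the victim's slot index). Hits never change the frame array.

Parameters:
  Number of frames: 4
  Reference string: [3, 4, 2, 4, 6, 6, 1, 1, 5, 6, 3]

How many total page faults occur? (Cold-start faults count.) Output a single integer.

Answer: 6

Derivation:
Step 0: ref 3 → FAULT, frames=[3,-,-,-]
Step 1: ref 4 → FAULT, frames=[3,4,-,-]
Step 2: ref 2 → FAULT, frames=[3,4,2,-]
Step 3: ref 4 → HIT, frames=[3,4,2,-]
Step 4: ref 6 → FAULT, frames=[3,4,2,6]
Step 5: ref 6 → HIT, frames=[3,4,2,6]
Step 6: ref 1 → FAULT (evict 2), frames=[3,4,1,6]
Step 7: ref 1 → HIT, frames=[3,4,1,6]
Step 8: ref 5 → FAULT (evict 1), frames=[3,4,5,6]
Step 9: ref 6 → HIT, frames=[3,4,5,6]
Step 10: ref 3 → HIT, frames=[3,4,5,6]
Total faults: 6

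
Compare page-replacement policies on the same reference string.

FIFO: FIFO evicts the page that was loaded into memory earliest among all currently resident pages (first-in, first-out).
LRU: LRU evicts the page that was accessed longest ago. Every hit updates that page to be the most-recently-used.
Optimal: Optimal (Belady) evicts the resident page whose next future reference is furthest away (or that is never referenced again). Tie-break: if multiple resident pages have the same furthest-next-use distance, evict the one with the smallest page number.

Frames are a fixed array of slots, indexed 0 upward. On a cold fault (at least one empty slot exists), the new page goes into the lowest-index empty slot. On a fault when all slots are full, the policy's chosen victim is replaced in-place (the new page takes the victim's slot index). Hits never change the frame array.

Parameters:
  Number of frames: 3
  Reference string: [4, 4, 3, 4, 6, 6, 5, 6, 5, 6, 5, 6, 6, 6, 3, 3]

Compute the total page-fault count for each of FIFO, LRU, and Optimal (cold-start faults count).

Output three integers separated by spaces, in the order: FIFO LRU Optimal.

Answer: 4 5 4

Derivation:
--- FIFO ---
  step 0: ref 4 -> FAULT, frames=[4,-,-] (faults so far: 1)
  step 1: ref 4 -> HIT, frames=[4,-,-] (faults so far: 1)
  step 2: ref 3 -> FAULT, frames=[4,3,-] (faults so far: 2)
  step 3: ref 4 -> HIT, frames=[4,3,-] (faults so far: 2)
  step 4: ref 6 -> FAULT, frames=[4,3,6] (faults so far: 3)
  step 5: ref 6 -> HIT, frames=[4,3,6] (faults so far: 3)
  step 6: ref 5 -> FAULT, evict 4, frames=[5,3,6] (faults so far: 4)
  step 7: ref 6 -> HIT, frames=[5,3,6] (faults so far: 4)
  step 8: ref 5 -> HIT, frames=[5,3,6] (faults so far: 4)
  step 9: ref 6 -> HIT, frames=[5,3,6] (faults so far: 4)
  step 10: ref 5 -> HIT, frames=[5,3,6] (faults so far: 4)
  step 11: ref 6 -> HIT, frames=[5,3,6] (faults so far: 4)
  step 12: ref 6 -> HIT, frames=[5,3,6] (faults so far: 4)
  step 13: ref 6 -> HIT, frames=[5,3,6] (faults so far: 4)
  step 14: ref 3 -> HIT, frames=[5,3,6] (faults so far: 4)
  step 15: ref 3 -> HIT, frames=[5,3,6] (faults so far: 4)
  FIFO total faults: 4
--- LRU ---
  step 0: ref 4 -> FAULT, frames=[4,-,-] (faults so far: 1)
  step 1: ref 4 -> HIT, frames=[4,-,-] (faults so far: 1)
  step 2: ref 3 -> FAULT, frames=[4,3,-] (faults so far: 2)
  step 3: ref 4 -> HIT, frames=[4,3,-] (faults so far: 2)
  step 4: ref 6 -> FAULT, frames=[4,3,6] (faults so far: 3)
  step 5: ref 6 -> HIT, frames=[4,3,6] (faults so far: 3)
  step 6: ref 5 -> FAULT, evict 3, frames=[4,5,6] (faults so far: 4)
  step 7: ref 6 -> HIT, frames=[4,5,6] (faults so far: 4)
  step 8: ref 5 -> HIT, frames=[4,5,6] (faults so far: 4)
  step 9: ref 6 -> HIT, frames=[4,5,6] (faults so far: 4)
  step 10: ref 5 -> HIT, frames=[4,5,6] (faults so far: 4)
  step 11: ref 6 -> HIT, frames=[4,5,6] (faults so far: 4)
  step 12: ref 6 -> HIT, frames=[4,5,6] (faults so far: 4)
  step 13: ref 6 -> HIT, frames=[4,5,6] (faults so far: 4)
  step 14: ref 3 -> FAULT, evict 4, frames=[3,5,6] (faults so far: 5)
  step 15: ref 3 -> HIT, frames=[3,5,6] (faults so far: 5)
  LRU total faults: 5
--- Optimal ---
  step 0: ref 4 -> FAULT, frames=[4,-,-] (faults so far: 1)
  step 1: ref 4 -> HIT, frames=[4,-,-] (faults so far: 1)
  step 2: ref 3 -> FAULT, frames=[4,3,-] (faults so far: 2)
  step 3: ref 4 -> HIT, frames=[4,3,-] (faults so far: 2)
  step 4: ref 6 -> FAULT, frames=[4,3,6] (faults so far: 3)
  step 5: ref 6 -> HIT, frames=[4,3,6] (faults so far: 3)
  step 6: ref 5 -> FAULT, evict 4, frames=[5,3,6] (faults so far: 4)
  step 7: ref 6 -> HIT, frames=[5,3,6] (faults so far: 4)
  step 8: ref 5 -> HIT, frames=[5,3,6] (faults so far: 4)
  step 9: ref 6 -> HIT, frames=[5,3,6] (faults so far: 4)
  step 10: ref 5 -> HIT, frames=[5,3,6] (faults so far: 4)
  step 11: ref 6 -> HIT, frames=[5,3,6] (faults so far: 4)
  step 12: ref 6 -> HIT, frames=[5,3,6] (faults so far: 4)
  step 13: ref 6 -> HIT, frames=[5,3,6] (faults so far: 4)
  step 14: ref 3 -> HIT, frames=[5,3,6] (faults so far: 4)
  step 15: ref 3 -> HIT, frames=[5,3,6] (faults so far: 4)
  Optimal total faults: 4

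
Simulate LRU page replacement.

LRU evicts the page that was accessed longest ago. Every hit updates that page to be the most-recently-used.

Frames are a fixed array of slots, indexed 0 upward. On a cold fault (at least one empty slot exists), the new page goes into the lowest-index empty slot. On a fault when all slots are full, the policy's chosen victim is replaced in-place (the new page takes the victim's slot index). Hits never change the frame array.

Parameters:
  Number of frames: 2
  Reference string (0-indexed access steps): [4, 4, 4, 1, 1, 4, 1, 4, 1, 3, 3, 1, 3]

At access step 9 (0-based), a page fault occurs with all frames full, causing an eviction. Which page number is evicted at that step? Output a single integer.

Answer: 4

Derivation:
Step 0: ref 4 -> FAULT, frames=[4,-]
Step 1: ref 4 -> HIT, frames=[4,-]
Step 2: ref 4 -> HIT, frames=[4,-]
Step 3: ref 1 -> FAULT, frames=[4,1]
Step 4: ref 1 -> HIT, frames=[4,1]
Step 5: ref 4 -> HIT, frames=[4,1]
Step 6: ref 1 -> HIT, frames=[4,1]
Step 7: ref 4 -> HIT, frames=[4,1]
Step 8: ref 1 -> HIT, frames=[4,1]
Step 9: ref 3 -> FAULT, evict 4, frames=[3,1]
At step 9: evicted page 4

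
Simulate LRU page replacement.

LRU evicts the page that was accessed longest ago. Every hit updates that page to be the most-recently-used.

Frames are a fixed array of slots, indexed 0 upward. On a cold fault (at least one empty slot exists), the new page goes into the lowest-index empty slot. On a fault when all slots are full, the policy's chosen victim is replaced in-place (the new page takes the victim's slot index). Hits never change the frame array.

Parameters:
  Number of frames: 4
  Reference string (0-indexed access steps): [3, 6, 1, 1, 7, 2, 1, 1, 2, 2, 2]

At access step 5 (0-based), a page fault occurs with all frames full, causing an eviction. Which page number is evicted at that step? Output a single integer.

Step 0: ref 3 -> FAULT, frames=[3,-,-,-]
Step 1: ref 6 -> FAULT, frames=[3,6,-,-]
Step 2: ref 1 -> FAULT, frames=[3,6,1,-]
Step 3: ref 1 -> HIT, frames=[3,6,1,-]
Step 4: ref 7 -> FAULT, frames=[3,6,1,7]
Step 5: ref 2 -> FAULT, evict 3, frames=[2,6,1,7]
At step 5: evicted page 3

Answer: 3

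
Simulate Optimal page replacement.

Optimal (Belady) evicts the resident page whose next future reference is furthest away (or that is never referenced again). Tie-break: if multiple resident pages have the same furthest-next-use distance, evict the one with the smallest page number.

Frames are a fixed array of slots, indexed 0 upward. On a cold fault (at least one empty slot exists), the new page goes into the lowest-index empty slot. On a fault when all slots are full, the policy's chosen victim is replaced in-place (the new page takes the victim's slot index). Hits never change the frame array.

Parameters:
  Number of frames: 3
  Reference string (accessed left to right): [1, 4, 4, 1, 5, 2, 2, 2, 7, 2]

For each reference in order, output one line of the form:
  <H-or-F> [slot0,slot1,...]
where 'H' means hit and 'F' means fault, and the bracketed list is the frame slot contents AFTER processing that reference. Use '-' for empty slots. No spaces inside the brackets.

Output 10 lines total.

F [1,-,-]
F [1,4,-]
H [1,4,-]
H [1,4,-]
F [1,4,5]
F [2,4,5]
H [2,4,5]
H [2,4,5]
F [2,7,5]
H [2,7,5]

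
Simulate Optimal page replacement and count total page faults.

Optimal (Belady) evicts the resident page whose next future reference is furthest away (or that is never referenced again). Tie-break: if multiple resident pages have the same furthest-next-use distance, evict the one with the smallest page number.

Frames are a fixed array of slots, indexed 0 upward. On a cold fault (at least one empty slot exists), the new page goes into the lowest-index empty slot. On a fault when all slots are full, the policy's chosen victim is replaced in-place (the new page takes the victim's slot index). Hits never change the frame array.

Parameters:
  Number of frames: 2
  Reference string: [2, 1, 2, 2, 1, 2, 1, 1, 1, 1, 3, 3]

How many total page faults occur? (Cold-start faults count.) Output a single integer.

Answer: 3

Derivation:
Step 0: ref 2 → FAULT, frames=[2,-]
Step 1: ref 1 → FAULT, frames=[2,1]
Step 2: ref 2 → HIT, frames=[2,1]
Step 3: ref 2 → HIT, frames=[2,1]
Step 4: ref 1 → HIT, frames=[2,1]
Step 5: ref 2 → HIT, frames=[2,1]
Step 6: ref 1 → HIT, frames=[2,1]
Step 7: ref 1 → HIT, frames=[2,1]
Step 8: ref 1 → HIT, frames=[2,1]
Step 9: ref 1 → HIT, frames=[2,1]
Step 10: ref 3 → FAULT (evict 1), frames=[2,3]
Step 11: ref 3 → HIT, frames=[2,3]
Total faults: 3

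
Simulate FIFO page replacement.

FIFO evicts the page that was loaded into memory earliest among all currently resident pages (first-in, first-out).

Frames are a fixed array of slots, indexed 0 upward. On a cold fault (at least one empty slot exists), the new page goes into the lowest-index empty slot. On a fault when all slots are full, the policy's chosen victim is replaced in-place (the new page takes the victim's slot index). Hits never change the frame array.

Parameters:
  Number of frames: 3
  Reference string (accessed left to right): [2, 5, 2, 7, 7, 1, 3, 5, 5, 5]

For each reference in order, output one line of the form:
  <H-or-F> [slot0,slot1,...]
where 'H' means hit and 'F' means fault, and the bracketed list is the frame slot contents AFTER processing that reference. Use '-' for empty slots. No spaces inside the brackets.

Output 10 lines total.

F [2,-,-]
F [2,5,-]
H [2,5,-]
F [2,5,7]
H [2,5,7]
F [1,5,7]
F [1,3,7]
F [1,3,5]
H [1,3,5]
H [1,3,5]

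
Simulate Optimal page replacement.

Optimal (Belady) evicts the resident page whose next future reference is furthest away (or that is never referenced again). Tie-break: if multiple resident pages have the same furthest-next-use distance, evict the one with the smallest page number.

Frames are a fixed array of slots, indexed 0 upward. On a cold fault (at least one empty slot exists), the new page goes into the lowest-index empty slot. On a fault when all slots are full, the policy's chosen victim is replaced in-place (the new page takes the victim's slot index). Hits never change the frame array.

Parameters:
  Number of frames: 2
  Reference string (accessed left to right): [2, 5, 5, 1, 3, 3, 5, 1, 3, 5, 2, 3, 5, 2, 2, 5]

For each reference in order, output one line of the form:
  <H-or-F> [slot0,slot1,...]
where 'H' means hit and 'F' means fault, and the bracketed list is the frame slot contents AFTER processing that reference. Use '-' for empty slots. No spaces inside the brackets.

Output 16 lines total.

F [2,-]
F [2,5]
H [2,5]
F [1,5]
F [3,5]
H [3,5]
H [3,5]
F [3,1]
H [3,1]
F [3,5]
F [3,2]
H [3,2]
F [5,2]
H [5,2]
H [5,2]
H [5,2]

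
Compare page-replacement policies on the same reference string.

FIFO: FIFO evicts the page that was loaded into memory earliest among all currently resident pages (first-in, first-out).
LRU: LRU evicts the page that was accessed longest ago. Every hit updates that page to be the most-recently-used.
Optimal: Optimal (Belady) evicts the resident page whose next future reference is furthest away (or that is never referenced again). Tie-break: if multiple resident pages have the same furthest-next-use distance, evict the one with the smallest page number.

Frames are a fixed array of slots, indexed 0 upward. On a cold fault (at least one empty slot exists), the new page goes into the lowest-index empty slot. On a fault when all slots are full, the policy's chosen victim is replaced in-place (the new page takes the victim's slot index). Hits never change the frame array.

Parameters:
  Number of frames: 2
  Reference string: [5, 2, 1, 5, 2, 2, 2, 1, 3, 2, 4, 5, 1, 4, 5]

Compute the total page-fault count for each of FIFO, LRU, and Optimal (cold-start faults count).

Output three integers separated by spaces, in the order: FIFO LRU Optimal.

--- FIFO ---
  step 0: ref 5 -> FAULT, frames=[5,-] (faults so far: 1)
  step 1: ref 2 -> FAULT, frames=[5,2] (faults so far: 2)
  step 2: ref 1 -> FAULT, evict 5, frames=[1,2] (faults so far: 3)
  step 3: ref 5 -> FAULT, evict 2, frames=[1,5] (faults so far: 4)
  step 4: ref 2 -> FAULT, evict 1, frames=[2,5] (faults so far: 5)
  step 5: ref 2 -> HIT, frames=[2,5] (faults so far: 5)
  step 6: ref 2 -> HIT, frames=[2,5] (faults so far: 5)
  step 7: ref 1 -> FAULT, evict 5, frames=[2,1] (faults so far: 6)
  step 8: ref 3 -> FAULT, evict 2, frames=[3,1] (faults so far: 7)
  step 9: ref 2 -> FAULT, evict 1, frames=[3,2] (faults so far: 8)
  step 10: ref 4 -> FAULT, evict 3, frames=[4,2] (faults so far: 9)
  step 11: ref 5 -> FAULT, evict 2, frames=[4,5] (faults so far: 10)
  step 12: ref 1 -> FAULT, evict 4, frames=[1,5] (faults so far: 11)
  step 13: ref 4 -> FAULT, evict 5, frames=[1,4] (faults so far: 12)
  step 14: ref 5 -> FAULT, evict 1, frames=[5,4] (faults so far: 13)
  FIFO total faults: 13
--- LRU ---
  step 0: ref 5 -> FAULT, frames=[5,-] (faults so far: 1)
  step 1: ref 2 -> FAULT, frames=[5,2] (faults so far: 2)
  step 2: ref 1 -> FAULT, evict 5, frames=[1,2] (faults so far: 3)
  step 3: ref 5 -> FAULT, evict 2, frames=[1,5] (faults so far: 4)
  step 4: ref 2 -> FAULT, evict 1, frames=[2,5] (faults so far: 5)
  step 5: ref 2 -> HIT, frames=[2,5] (faults so far: 5)
  step 6: ref 2 -> HIT, frames=[2,5] (faults so far: 5)
  step 7: ref 1 -> FAULT, evict 5, frames=[2,1] (faults so far: 6)
  step 8: ref 3 -> FAULT, evict 2, frames=[3,1] (faults so far: 7)
  step 9: ref 2 -> FAULT, evict 1, frames=[3,2] (faults so far: 8)
  step 10: ref 4 -> FAULT, evict 3, frames=[4,2] (faults so far: 9)
  step 11: ref 5 -> FAULT, evict 2, frames=[4,5] (faults so far: 10)
  step 12: ref 1 -> FAULT, evict 4, frames=[1,5] (faults so far: 11)
  step 13: ref 4 -> FAULT, evict 5, frames=[1,4] (faults so far: 12)
  step 14: ref 5 -> FAULT, evict 1, frames=[5,4] (faults so far: 13)
  LRU total faults: 13
--- Optimal ---
  step 0: ref 5 -> FAULT, frames=[5,-] (faults so far: 1)
  step 1: ref 2 -> FAULT, frames=[5,2] (faults so far: 2)
  step 2: ref 1 -> FAULT, evict 2, frames=[5,1] (faults so far: 3)
  step 3: ref 5 -> HIT, frames=[5,1] (faults so far: 3)
  step 4: ref 2 -> FAULT, evict 5, frames=[2,1] (faults so far: 4)
  step 5: ref 2 -> HIT, frames=[2,1] (faults so far: 4)
  step 6: ref 2 -> HIT, frames=[2,1] (faults so far: 4)
  step 7: ref 1 -> HIT, frames=[2,1] (faults so far: 4)
  step 8: ref 3 -> FAULT, evict 1, frames=[2,3] (faults so far: 5)
  step 9: ref 2 -> HIT, frames=[2,3] (faults so far: 5)
  step 10: ref 4 -> FAULT, evict 2, frames=[4,3] (faults so far: 6)
  step 11: ref 5 -> FAULT, evict 3, frames=[4,5] (faults so far: 7)
  step 12: ref 1 -> FAULT, evict 5, frames=[4,1] (faults so far: 8)
  step 13: ref 4 -> HIT, frames=[4,1] (faults so far: 8)
  step 14: ref 5 -> FAULT, evict 1, frames=[4,5] (faults so far: 9)
  Optimal total faults: 9

Answer: 13 13 9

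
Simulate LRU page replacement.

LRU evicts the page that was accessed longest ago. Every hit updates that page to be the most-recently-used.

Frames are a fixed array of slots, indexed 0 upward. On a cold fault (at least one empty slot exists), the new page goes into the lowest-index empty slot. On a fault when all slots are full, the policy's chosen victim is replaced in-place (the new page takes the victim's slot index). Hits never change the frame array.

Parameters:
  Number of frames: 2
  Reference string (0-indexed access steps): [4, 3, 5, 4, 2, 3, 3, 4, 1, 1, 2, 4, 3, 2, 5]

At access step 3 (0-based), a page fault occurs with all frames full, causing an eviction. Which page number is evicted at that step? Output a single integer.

Step 0: ref 4 -> FAULT, frames=[4,-]
Step 1: ref 3 -> FAULT, frames=[4,3]
Step 2: ref 5 -> FAULT, evict 4, frames=[5,3]
Step 3: ref 4 -> FAULT, evict 3, frames=[5,4]
At step 3: evicted page 3

Answer: 3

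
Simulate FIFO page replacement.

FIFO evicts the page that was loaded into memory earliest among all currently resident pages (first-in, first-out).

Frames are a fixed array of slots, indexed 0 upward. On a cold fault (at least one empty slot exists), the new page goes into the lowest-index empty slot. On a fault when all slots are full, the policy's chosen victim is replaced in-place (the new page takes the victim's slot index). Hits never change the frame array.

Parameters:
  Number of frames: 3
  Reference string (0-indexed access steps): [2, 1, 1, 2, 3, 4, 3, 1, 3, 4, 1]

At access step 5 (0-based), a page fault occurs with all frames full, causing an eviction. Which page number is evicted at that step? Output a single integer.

Step 0: ref 2 -> FAULT, frames=[2,-,-]
Step 1: ref 1 -> FAULT, frames=[2,1,-]
Step 2: ref 1 -> HIT, frames=[2,1,-]
Step 3: ref 2 -> HIT, frames=[2,1,-]
Step 4: ref 3 -> FAULT, frames=[2,1,3]
Step 5: ref 4 -> FAULT, evict 2, frames=[4,1,3]
At step 5: evicted page 2

Answer: 2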